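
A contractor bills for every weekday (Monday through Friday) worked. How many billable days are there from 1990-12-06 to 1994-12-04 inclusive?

1042 weekdays

1990-12-06 is a Thursday.
The range spans 1460 days (inclusive of both endpoints).
1460 = 7 × 208 + 4, so there are 208 full weeks plus 4 extra days.
Each full week contributes 5 weekdays (Mon–Fri): 208 × 5 = 1040.
The 4 extra days are Thu, Fri, Sat, Sun — 2 of them qualify.
Total: 1040 + 2 = 1042.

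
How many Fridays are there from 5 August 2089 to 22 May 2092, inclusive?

146

5 August 2089 is a Friday.
From 5 August 2089 to 22 May 2092 is 1022 days inclusive.
1022 = 7 × 146, so the span is exactly 146 full weeks.
Each full week contributes one Friday: 146 so far.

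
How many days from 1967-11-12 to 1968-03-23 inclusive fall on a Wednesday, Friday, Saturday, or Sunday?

76

1967-11-12 is a Sunday.
That's 133 days from start to end, counting both.
133 = 7 × 19, so the span is exactly 19 full weeks.
Each full week contributes 4 days from the set (Wed, Fri, Sat, Sun): 19 × 4 = 76.
Total: 76.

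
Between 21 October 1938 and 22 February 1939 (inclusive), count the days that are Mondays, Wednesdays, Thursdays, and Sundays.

21 October 1938 is a Friday.
That's 125 days from start to end, counting both.
125 = 7 × 17 + 6, so there are 17 full weeks plus 6 extra days.
Each full week contributes 4 days from the set (Mon, Wed, Thu, Sun): 17 × 4 = 68.
The 6 extra days are Fri, Sat, Sun, Mon, Tue, Wed — 3 of them qualify.
Total: 68 + 3 = 71.

71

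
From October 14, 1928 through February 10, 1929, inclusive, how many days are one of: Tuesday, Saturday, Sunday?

52

October 14, 1928 is a Sunday.
That's 120 days from start to end, counting both.
120 = 7 × 17 + 1, so there are 17 full weeks plus 1 extra day.
Each full week contributes 3 days from the set (Tue, Sat, Sun): 17 × 3 = 51.
The 1 extra day is Sun — 1 of them qualifies.
Total: 51 + 1 = 52.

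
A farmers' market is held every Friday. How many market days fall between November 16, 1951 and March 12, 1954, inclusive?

122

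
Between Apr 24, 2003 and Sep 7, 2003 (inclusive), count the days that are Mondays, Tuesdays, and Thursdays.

58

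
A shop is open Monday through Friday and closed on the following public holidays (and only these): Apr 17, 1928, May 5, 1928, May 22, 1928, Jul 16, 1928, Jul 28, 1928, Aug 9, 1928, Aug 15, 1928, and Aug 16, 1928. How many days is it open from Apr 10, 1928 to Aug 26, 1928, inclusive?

Apr 10, 1928 is a Tuesday.
That's 139 days from start to end, counting both.
139 = 7 × 19 + 6, so there are 19 full weeks plus 6 extra days.
Each full week contributes 5 weekdays (Mon–Fri): 19 × 5 = 95.
The 6 extra days are Tue, Wed, Thu, Fri, Sat, Sun — 4 of them qualify.
Total: 95 + 4 = 99.
Holidays: Apr 17, 1928 (Tue); May 5, 1928 (Sat); May 22, 1928 (Tue); Jul 16, 1928 (Mon); Jul 28, 1928 (Sat); Aug 9, 1928 (Thu); Aug 15, 1928 (Wed); Aug 16, 1928 (Thu).
6 of the 8 holidays fall on weekdays; the rest are weekends and were already excluded.
Business days: 99 − 6 = 93.

93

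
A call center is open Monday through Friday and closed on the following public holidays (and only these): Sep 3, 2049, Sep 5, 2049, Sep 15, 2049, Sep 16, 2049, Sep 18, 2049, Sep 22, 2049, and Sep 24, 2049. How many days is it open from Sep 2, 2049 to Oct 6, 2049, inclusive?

Sep 2, 2049 is a Thursday.
The range spans 35 days (inclusive of both endpoints).
35 = 7 × 5, so the span is exactly 5 full weeks.
Each full week contributes 5 weekdays (Mon–Fri): 5 × 5 = 25.
Total: 25.
Holidays: Sep 3, 2049 (Fri); Sep 5, 2049 (Sun); Sep 15, 2049 (Wed); Sep 16, 2049 (Thu); Sep 18, 2049 (Sat); Sep 22, 2049 (Wed); Sep 24, 2049 (Fri).
5 of the 7 holidays fall on weekdays; the rest are weekends and were already excluded.
Business days: 25 − 5 = 20.

20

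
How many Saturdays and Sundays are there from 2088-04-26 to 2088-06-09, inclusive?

12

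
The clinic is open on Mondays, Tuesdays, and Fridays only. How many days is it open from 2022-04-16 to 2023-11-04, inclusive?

2022-04-16 is a Saturday.
From 2022-04-16 to 2023-11-04 is 568 days inclusive.
568 = 7 × 81 + 1, so there are 81 full weeks plus 1 extra day.
Each full week contributes 3 days from the set (Mon, Tue, Fri): 81 × 3 = 243.
The 1 extra day is Sat — none qualify.
Total: 243 + 0 = 243.

243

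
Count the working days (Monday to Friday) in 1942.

261

1942-01-01 is a Thursday.
The range spans 365 days (inclusive of both endpoints).
365 = 7 × 52 + 1, so there are 52 full weeks plus 1 extra day.
Each full week contributes 5 weekdays (Mon–Fri): 52 × 5 = 260.
The 1 extra day is Thu — 1 of them qualifies.
Total: 260 + 1 = 261.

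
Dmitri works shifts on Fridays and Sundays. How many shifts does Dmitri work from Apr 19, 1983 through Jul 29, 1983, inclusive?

29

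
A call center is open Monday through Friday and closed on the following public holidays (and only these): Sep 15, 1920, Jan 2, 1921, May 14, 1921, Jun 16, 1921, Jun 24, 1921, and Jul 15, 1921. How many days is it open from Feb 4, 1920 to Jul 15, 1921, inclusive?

374

Feb 4, 1920 is a Wednesday.
The range spans 528 days (inclusive of both endpoints).
528 = 7 × 75 + 3, so there are 75 full weeks plus 3 extra days.
Each full week contributes 5 weekdays (Mon–Fri): 75 × 5 = 375.
The 3 extra days are Wed, Thu, Fri — 3 of them qualify.
Total: 375 + 3 = 378.
Holidays: Sep 15, 1920 (Wed); Jan 2, 1921 (Sun); May 14, 1921 (Sat); Jun 16, 1921 (Thu); Jun 24, 1921 (Fri); Jul 15, 1921 (Fri).
4 of the 6 holidays fall on weekdays; the rest are weekends and were already excluded.
Business days: 378 − 4 = 374.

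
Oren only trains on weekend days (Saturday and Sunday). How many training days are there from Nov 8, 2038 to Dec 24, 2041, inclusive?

326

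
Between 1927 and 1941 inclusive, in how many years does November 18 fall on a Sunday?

2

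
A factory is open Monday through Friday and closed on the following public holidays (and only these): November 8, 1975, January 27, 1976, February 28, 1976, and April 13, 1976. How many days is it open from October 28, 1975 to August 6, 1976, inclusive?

October 28, 1975 is a Tuesday.
The range spans 284 days (inclusive of both endpoints).
284 = 7 × 40 + 4, so there are 40 full weeks plus 4 extra days.
Each full week contributes 5 weekdays (Mon–Fri): 40 × 5 = 200.
The 4 extra days are Tuesday, Wednesday, Thursday, Friday — 4 of them qualify.
Total: 200 + 4 = 204.
Holidays: November 8, 1975 (Sat); January 27, 1976 (Tue); February 28, 1976 (Sat); April 13, 1976 (Tue).
2 of the 4 holidays fall on weekdays; the rest are weekends and were already excluded.
Business days: 204 − 2 = 202.

202 business days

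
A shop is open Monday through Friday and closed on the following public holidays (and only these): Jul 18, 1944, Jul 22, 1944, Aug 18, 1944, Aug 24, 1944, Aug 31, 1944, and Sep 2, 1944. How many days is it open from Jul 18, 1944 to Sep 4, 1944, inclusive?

Jul 18, 1944 is a Tuesday.
From Jul 18, 1944 to Sep 4, 1944 is 49 days inclusive.
49 = 7 × 7, so the span is exactly 7 full weeks.
Each full week contributes 5 weekdays (Mon–Fri): 7 × 5 = 35.
Holidays: Jul 18, 1944 (Tue); Jul 22, 1944 (Sat); Aug 18, 1944 (Fri); Aug 24, 1944 (Thu); Aug 31, 1944 (Thu); Sep 2, 1944 (Sat).
4 of the 6 holidays fall on weekdays; the rest are weekends and were already excluded.
Business days: 35 − 4 = 31.

31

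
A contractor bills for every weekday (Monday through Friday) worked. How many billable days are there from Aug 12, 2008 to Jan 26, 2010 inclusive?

381

Aug 12, 2008 is a Tuesday.
The range spans 533 days (inclusive of both endpoints).
533 = 7 × 76 + 1, so there are 76 full weeks plus 1 extra day.
Each full week contributes 5 weekdays (Mon–Fri): 76 × 5 = 380.
The 1 extra day is Tue — 1 of them qualifies.
Total: 380 + 1 = 381.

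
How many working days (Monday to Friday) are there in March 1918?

21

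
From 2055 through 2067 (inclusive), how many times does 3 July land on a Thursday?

2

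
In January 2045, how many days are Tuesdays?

5

2045-01-01 is a Sunday.
The range spans 31 days (inclusive of both endpoints).
31 = 7 × 4 + 3, so there are 4 full weeks plus 3 extra days.
Each full week contributes one Tuesday: 4 so far.
The 3 extra days are Sun, Mon, Tue — 1 of them qualifies.
Total: 4 + 1 = 5.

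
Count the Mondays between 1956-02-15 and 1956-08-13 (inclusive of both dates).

26

1956-02-15 is a Wednesday.
The range spans 181 days (inclusive of both endpoints).
181 = 7 × 25 + 6, so there are 25 full weeks plus 6 extra days.
Each full week contributes one Monday: 25 so far.
The 6 extra days are Wed, Thu, Fri, Sat, Sun, Mon — 1 of them qualifies.
Total: 25 + 1 = 26.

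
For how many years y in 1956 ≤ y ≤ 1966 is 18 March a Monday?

2

Day of week of March 18 in each year:
1956: Sun, 1957: Mon ✓, 1958: Tue, 1959: Wed, 1960: Fri, 1961: Sat, 1962: Sun, 1963: Mon ✓, 1964: Wed, 1965: Thu, 1966: Fri
Mondays: 1957, 1963.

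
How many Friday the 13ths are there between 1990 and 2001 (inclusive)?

Friday-the-13ths by year:
1990: Apr, Jul
1991: Sep, Dec
1992: Mar, Nov
1993: Aug
1994: May
1995: Jan, Oct
1996: Sep, Dec
1997: Jun
1998: Feb, Mar, Nov
1999: Aug
2000: Oct
2001: Apr, Jul

20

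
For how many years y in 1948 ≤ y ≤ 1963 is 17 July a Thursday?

2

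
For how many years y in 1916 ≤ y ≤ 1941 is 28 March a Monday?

Day of week of March 28 in each year:
1916: Tue, 1917: Wed, 1918: Thu, 1919: Fri, 1920: Sun, 1921: Mon ✓, 1922: Tue, 1923: Wed, 1924: Fri, 1925: Sat, 1926: Sun, 1927: Mon ✓, 1928: Wed, 1929: Thu, 1930: Fri, 1931: Sat, 1932: Mon ✓, 1933: Tue, 1934: Wed, 1935: Thu, 1936: Sat, 1937: Sun, 1938: Mon ✓, 1939: Tue, 1940: Thu, 1941: Fri
Mondays: 1921, 1927, 1932, 1938.

4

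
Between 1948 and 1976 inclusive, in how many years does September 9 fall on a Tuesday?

4

Day of week of September 9 in each year:
1948: Thu, 1949: Fri, 1950: Sat, 1951: Sun, 1952: Tue ✓, 1953: Wed, 1954: Thu, 1955: Fri, 1956: Sun, 1957: Mon, 1958: Tue ✓, 1959: Wed, 1960: Fri, 1961: Sat, 1962: Sun, 1963: Mon, 1964: Wed, 1965: Thu, 1966: Fri, 1967: Sat, 1968: Mon, 1969: Tue ✓, 1970: Wed, 1971: Thu, 1972: Sat, 1973: Sun, 1974: Mon, 1975: Tue ✓, 1976: Thu
Tuesdays: 1952, 1958, 1969, 1975.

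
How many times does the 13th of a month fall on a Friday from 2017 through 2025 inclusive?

15

Friday-the-13ths by year:
2017: Jan, Oct
2018: Apr, Jul
2019: Sep, Dec
2020: Mar, Nov
2021: Aug
2022: May
2023: Jan, Oct
2024: Sep, Dec
2025: Jun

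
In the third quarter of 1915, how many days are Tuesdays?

July 1, 1915 is a Thursday.
The range spans 92 days (inclusive of both endpoints).
92 = 7 × 13 + 1, so there are 13 full weeks plus 1 extra day.
Each full week contributes one Tuesday: 13 so far.
The 1 extra day is Thursday — none qualify.
Total: 13 + 0 = 13.

13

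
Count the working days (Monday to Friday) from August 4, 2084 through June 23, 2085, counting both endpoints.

231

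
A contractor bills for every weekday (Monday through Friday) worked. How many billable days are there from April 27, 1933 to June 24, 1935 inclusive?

April 27, 1933 is a Thursday.
That's 789 days from start to end, counting both.
789 = 7 × 112 + 5, so there are 112 full weeks plus 5 extra days.
Each full week contributes 5 weekdays (Mon–Fri): 112 × 5 = 560.
The 5 extra days are Thu, Fri, Sat, Sun, Mon — 3 of them qualify.
Total: 560 + 3 = 563.

563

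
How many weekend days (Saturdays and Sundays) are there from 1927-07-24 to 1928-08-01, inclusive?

1927-07-24 is a Sunday.
From 1927-07-24 to 1928-08-01 is 375 days inclusive.
375 = 7 × 53 + 4, so there are 53 full weeks plus 4 extra days.
Each full week contributes 2 weekend days (Sat, Sun): 53 × 2 = 106.
The 4 extra days are Sun, Mon, Tue, Wed — 1 of them qualifies.
Total: 106 + 1 = 107.

107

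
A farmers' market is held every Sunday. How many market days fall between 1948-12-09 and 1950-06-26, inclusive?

1948-12-09 is a Thursday.
The range spans 565 days (inclusive of both endpoints).
565 = 7 × 80 + 5, so there are 80 full weeks plus 5 extra days.
Each full week contributes one Sunday: 80 so far.
The 5 extra days are Thursday, Friday, Saturday, Sunday, Monday — 1 of them qualifies.
Total: 80 + 1 = 81.

81 Sundays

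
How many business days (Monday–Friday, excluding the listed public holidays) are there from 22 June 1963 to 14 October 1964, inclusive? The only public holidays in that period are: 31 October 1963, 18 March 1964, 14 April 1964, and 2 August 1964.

22 June 1963 is a Saturday.
The range spans 481 days (inclusive of both endpoints).
481 = 7 × 68 + 5, so there are 68 full weeks plus 5 extra days.
Each full week contributes 5 weekdays (Mon–Fri): 68 × 5 = 340.
The 5 extra days are Saturday, Sunday, Monday, Tuesday, Wednesday — 3 of them qualify.
Total: 340 + 3 = 343.
Holidays: 31 October 1963 (Thu); 18 March 1964 (Wed); 14 April 1964 (Tue); 2 August 1964 (Sun).
3 of the 4 holidays fall on weekdays; the rest are weekends and were already excluded.
Business days: 343 − 3 = 340.

340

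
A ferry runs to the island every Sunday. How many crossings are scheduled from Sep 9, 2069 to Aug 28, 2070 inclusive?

50 Sundays

Sep 9, 2069 is a Monday.
From Sep 9, 2069 to Aug 28, 2070 is 354 days inclusive.
354 = 7 × 50 + 4, so there are 50 full weeks plus 4 extra days.
Each full week contributes one Sunday: 50 so far.
The 4 extra days are Mon, Tue, Wed, Thu — none qualify.
Total: 50 + 0 = 50.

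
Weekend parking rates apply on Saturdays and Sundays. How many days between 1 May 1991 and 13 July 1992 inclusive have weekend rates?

126

1 May 1991 is a Wednesday.
That's 440 days from start to end, counting both.
440 = 7 × 62 + 6, so there are 62 full weeks plus 6 extra days.
Each full week contributes 2 weekend days (Sat, Sun): 62 × 2 = 124.
The 6 extra days are Wed, Thu, Fri, Sat, Sun, Mon — 2 of them qualify.
Total: 124 + 2 = 126.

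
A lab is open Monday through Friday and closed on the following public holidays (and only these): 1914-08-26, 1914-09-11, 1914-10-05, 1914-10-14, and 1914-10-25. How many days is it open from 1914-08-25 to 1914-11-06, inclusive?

50 business days

1914-08-25 is a Tuesday.
From 1914-08-25 to 1914-11-06 is 74 days inclusive.
74 = 7 × 10 + 4, so there are 10 full weeks plus 4 extra days.
Each full week contributes 5 weekdays (Mon–Fri): 10 × 5 = 50.
The 4 extra days are Tuesday, Wednesday, Thursday, Friday — 4 of them qualify.
Total: 50 + 4 = 54.
Holidays: 1914-08-26 (Wed); 1914-09-11 (Fri); 1914-10-05 (Mon); 1914-10-14 (Wed); 1914-10-25 (Sun).
4 of the 5 holidays fall on weekdays; the rest are weekends and were already excluded.
Business days: 54 − 4 = 50.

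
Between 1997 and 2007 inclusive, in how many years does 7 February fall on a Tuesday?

Day of week of February 7 in each year:
1997: Fri, 1998: Sat, 1999: Sun, 2000: Mon, 2001: Wed, 2002: Thu, 2003: Fri, 2004: Sat, 2005: Mon, 2006: Tue ✓, 2007: Wed
Tuesdays: 2006.

1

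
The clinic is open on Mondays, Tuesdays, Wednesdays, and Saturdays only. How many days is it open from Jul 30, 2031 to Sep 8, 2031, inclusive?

23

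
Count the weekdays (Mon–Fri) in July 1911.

21

Jul 1, 1911 is a Saturday.
From Jul 1, 1911 to Jul 31, 1911 is 31 days inclusive.
31 = 7 × 4 + 3, so there are 4 full weeks plus 3 extra days.
Each full week contributes 5 weekdays (Mon–Fri): 4 × 5 = 20.
The 3 extra days are Saturday, Sunday, Monday — 1 of them qualifies.
Total: 20 + 1 = 21.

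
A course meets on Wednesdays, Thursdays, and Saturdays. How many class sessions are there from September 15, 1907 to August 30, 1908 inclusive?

150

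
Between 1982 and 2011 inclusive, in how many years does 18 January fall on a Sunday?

Day of week of January 18 in each year:
1982: Mon, 1983: Tue, 1984: Wed, 1985: Fri, 1986: Sat, 1987: Sun ✓, 1988: Mon, 1989: Wed, 1990: Thu, 1991: Fri, 1992: Sat, 1993: Mon, 1994: Tue, 1995: Wed, 1996: Thu, 1997: Sat, 1998: Sun ✓, 1999: Mon, 2000: Tue, 2001: Thu, 2002: Fri, 2003: Sat, 2004: Sun ✓, 2005: Tue, 2006: Wed, 2007: Thu, 2008: Fri, 2009: Sun ✓, 2010: Mon, 2011: Tue
Sundays: 1987, 1998, 2004, 2009.

4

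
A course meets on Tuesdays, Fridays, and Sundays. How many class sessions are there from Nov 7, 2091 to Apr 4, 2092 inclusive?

Nov 7, 2091 is a Wednesday.
That's 150 days from start to end, counting both.
150 = 7 × 21 + 3, so there are 21 full weeks plus 3 extra days.
Each full week contributes 3 days from the set (Tue, Fri, Sun): 21 × 3 = 63.
The 3 extra days are Wed, Thu, Fri — 1 of them qualifies.
Total: 63 + 1 = 64.

64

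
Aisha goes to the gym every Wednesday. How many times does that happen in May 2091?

May 1, 2091 is a Tuesday.
From May 1, 2091 to May 31, 2091 is 31 days inclusive.
31 = 7 × 4 + 3, so there are 4 full weeks plus 3 extra days.
Each full week contributes one Wednesday: 4 so far.
The 3 extra days are Tuesday, Wednesday, Thursday — 1 of them qualifies.
Total: 4 + 1 = 5.

5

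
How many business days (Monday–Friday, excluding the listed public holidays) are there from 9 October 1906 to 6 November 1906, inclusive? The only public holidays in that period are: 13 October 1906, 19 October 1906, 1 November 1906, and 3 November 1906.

9 October 1906 is a Tuesday.
The range spans 29 days (inclusive of both endpoints).
29 = 7 × 4 + 1, so there are 4 full weeks plus 1 extra day.
Each full week contributes 5 weekdays (Mon–Fri): 4 × 5 = 20.
The 1 extra day is Tue — 1 of them qualifies.
Total: 20 + 1 = 21.
Holidays: 13 October 1906 (Sat); 19 October 1906 (Fri); 1 November 1906 (Thu); 3 November 1906 (Sat).
2 of the 4 holidays fall on weekdays; the rest are weekends and were already excluded.
Business days: 21 − 2 = 19.

19 business days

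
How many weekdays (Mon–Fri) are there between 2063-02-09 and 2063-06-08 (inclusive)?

86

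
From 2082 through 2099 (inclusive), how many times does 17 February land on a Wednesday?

2

Day of week of February 17 in each year:
2082: Tue, 2083: Wed ✓, 2084: Thu, 2085: Sat, 2086: Sun, 2087: Mon, 2088: Tue, 2089: Thu, 2090: Fri, 2091: Sat, 2092: Sun, 2093: Tue, 2094: Wed ✓, 2095: Thu, 2096: Fri, 2097: Sun, 2098: Mon, 2099: Tue
Wednesdays: 2083, 2094.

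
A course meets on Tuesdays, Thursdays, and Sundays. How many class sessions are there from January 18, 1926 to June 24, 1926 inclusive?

January 18, 1926 is a Monday.
From January 18, 1926 to June 24, 1926 is 158 days inclusive.
158 = 7 × 22 + 4, so there are 22 full weeks plus 4 extra days.
Each full week contributes 3 days from the set (Tue, Thu, Sun): 22 × 3 = 66.
The 4 extra days are Monday, Tuesday, Wednesday, Thursday — 2 of them qualify.
Total: 66 + 2 = 68.

68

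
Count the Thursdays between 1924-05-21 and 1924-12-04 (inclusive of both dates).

29

1924-05-21 is a Wednesday.
The range spans 198 days (inclusive of both endpoints).
198 = 7 × 28 + 2, so there are 28 full weeks plus 2 extra days.
Each full week contributes one Thursday: 28 so far.
The 2 extra days are Wed, Thu — 1 of them qualifies.
Total: 28 + 1 = 29.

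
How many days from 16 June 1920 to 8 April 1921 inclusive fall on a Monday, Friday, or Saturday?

127

16 June 1920 is a Wednesday.
That's 297 days from start to end, counting both.
297 = 7 × 42 + 3, so there are 42 full weeks plus 3 extra days.
Each full week contributes 3 days from the set (Mon, Fri, Sat): 42 × 3 = 126.
The 3 extra days are Wednesday, Thursday, Friday — 1 of them qualifies.
Total: 126 + 1 = 127.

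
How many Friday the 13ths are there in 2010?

1

The 13th falls on a Friday when the month's 13th has weekday Fri.
Jan 13 is Wed; Feb 13 is Sat; Mar 13 is Sat; Apr 13 is Tue; May 13 is Thu; Jun 13 is Sun; Jul 13 is Tue; Aug 13 is Fri ✓; Sep 13 is Mon; Oct 13 is Wed; Nov 13 is Sat; Dec 13 is Mon.
Friday the 13ths: Aug.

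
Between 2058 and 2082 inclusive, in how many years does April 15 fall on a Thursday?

3

Day of week of April 15 in each year:
2058: Mon, 2059: Tue, 2060: Thu ✓, 2061: Fri, 2062: Sat, 2063: Sun, 2064: Tue, 2065: Wed, 2066: Thu ✓, 2067: Fri, 2068: Sun, 2069: Mon, 2070: Tue, 2071: Wed, 2072: Fri, 2073: Sat, 2074: Sun, 2075: Mon, 2076: Wed, 2077: Thu ✓, 2078: Fri, 2079: Sat, 2080: Mon, 2081: Tue, 2082: Wed
Thursdays: 2060, 2066, 2077.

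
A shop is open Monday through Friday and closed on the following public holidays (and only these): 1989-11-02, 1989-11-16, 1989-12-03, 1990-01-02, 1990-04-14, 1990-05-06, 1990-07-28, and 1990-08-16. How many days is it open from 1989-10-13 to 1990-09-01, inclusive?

227 business days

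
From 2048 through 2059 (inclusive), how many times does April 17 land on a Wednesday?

Day of week of April 17 in each year:
2048: Fri, 2049: Sat, 2050: Sun, 2051: Mon, 2052: Wed ✓, 2053: Thu, 2054: Fri, 2055: Sat, 2056: Mon, 2057: Tue, 2058: Wed ✓, 2059: Thu
Wednesdays: 2052, 2058.

2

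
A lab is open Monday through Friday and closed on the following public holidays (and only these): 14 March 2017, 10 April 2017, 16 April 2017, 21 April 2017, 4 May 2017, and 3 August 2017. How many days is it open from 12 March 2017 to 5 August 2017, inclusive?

12 March 2017 is a Sunday.
The range spans 147 days (inclusive of both endpoints).
147 = 7 × 21, so the span is exactly 21 full weeks.
Each full week contributes 5 weekdays (Mon–Fri): 21 × 5 = 105.
Holidays: 14 March 2017 (Tue); 10 April 2017 (Mon); 16 April 2017 (Sun); 21 April 2017 (Fri); 4 May 2017 (Thu); 3 August 2017 (Thu).
5 of the 6 holidays fall on weekdays; the rest are weekends and were already excluded.
Business days: 105 − 5 = 100.

100 working days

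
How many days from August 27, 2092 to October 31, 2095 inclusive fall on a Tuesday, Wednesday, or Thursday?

497

August 27, 2092 is a Wednesday.
The range spans 1161 days (inclusive of both endpoints).
1161 = 7 × 165 + 6, so there are 165 full weeks plus 6 extra days.
Each full week contributes 3 days from the set (Tue, Wed, Thu): 165 × 3 = 495.
The 6 extra days are Wed, Thu, Fri, Sat, Sun, Mon — 2 of them qualify.
Total: 495 + 2 = 497.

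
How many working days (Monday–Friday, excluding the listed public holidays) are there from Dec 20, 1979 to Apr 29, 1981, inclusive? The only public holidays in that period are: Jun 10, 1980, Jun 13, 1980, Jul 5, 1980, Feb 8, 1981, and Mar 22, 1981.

Dec 20, 1979 is a Thursday.
From Dec 20, 1979 to Apr 29, 1981 is 497 days inclusive.
497 = 7 × 71, so the span is exactly 71 full weeks.
Each full week contributes 5 weekdays (Mon–Fri): 71 × 5 = 355.
Total: 355.
Holidays: Jun 10, 1980 (Tue); Jun 13, 1980 (Fri); Jul 5, 1980 (Sat); Feb 8, 1981 (Sun); Mar 22, 1981 (Sun).
2 of the 5 holidays fall on weekdays; the rest are weekends and were already excluded.
Business days: 355 − 2 = 353.

353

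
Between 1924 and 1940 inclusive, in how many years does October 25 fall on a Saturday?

2

Day of week of October 25 in each year:
1924: Sat ✓, 1925: Sun, 1926: Mon, 1927: Tue, 1928: Thu, 1929: Fri, 1930: Sat ✓, 1931: Sun, 1932: Tue, 1933: Wed, 1934: Thu, 1935: Fri, 1936: Sun, 1937: Mon, 1938: Tue, 1939: Wed, 1940: Fri
Saturdays: 1924, 1930.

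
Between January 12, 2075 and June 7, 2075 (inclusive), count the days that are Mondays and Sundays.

January 12, 2075 is a Saturday.
From January 12, 2075 to June 7, 2075 is 147 days inclusive.
147 = 7 × 21, so the span is exactly 21 full weeks.
Each full week contributes 2 days from the set (Mon, Sun): 21 × 2 = 42.

42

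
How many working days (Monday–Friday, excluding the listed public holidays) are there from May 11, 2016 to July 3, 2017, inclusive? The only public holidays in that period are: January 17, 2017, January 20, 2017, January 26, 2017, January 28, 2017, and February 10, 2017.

295 working days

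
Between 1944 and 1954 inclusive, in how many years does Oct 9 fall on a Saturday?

2

Day of week of October 9 in each year:
1944: Mon, 1945: Tue, 1946: Wed, 1947: Thu, 1948: Sat ✓, 1949: Sun, 1950: Mon, 1951: Tue, 1952: Thu, 1953: Fri, 1954: Sat ✓
Saturdays: 1948, 1954.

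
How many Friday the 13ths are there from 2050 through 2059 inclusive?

Friday-the-13ths by year:
2050: May
2051: Jan, Oct
2052: Sep, Dec
2053: Jun
2054: Feb, Mar, Nov
2055: Aug
2056: Oct
2057: Apr, Jul
2058: Sep, Dec
2059: Jun

16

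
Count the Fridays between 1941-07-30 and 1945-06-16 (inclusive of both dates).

203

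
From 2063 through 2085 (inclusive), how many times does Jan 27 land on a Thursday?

3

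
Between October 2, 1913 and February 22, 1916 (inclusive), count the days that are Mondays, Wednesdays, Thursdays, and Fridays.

499

October 2, 1913 is a Thursday.
From October 2, 1913 to February 22, 1916 is 874 days inclusive.
874 = 7 × 124 + 6, so there are 124 full weeks plus 6 extra days.
Each full week contributes 4 days from the set (Mon, Wed, Thu, Fri): 124 × 4 = 496.
The 6 extra days are Thu, Fri, Sat, Sun, Mon, Tue — 3 of them qualify.
Total: 496 + 3 = 499.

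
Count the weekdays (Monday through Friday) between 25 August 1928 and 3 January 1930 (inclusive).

25 August 1928 is a Saturday.
The range spans 497 days (inclusive of both endpoints).
497 = 7 × 71, so the span is exactly 71 full weeks.
Each full week contributes 5 weekdays (Mon–Fri): 71 × 5 = 355.

355 weekdays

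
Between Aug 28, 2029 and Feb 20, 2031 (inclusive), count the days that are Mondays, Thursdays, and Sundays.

232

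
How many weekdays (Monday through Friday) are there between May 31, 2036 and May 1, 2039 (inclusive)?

760

May 31, 2036 is a Saturday.
That's 1066 days from start to end, counting both.
1066 = 7 × 152 + 2, so there are 152 full weeks plus 2 extra days.
Each full week contributes 5 weekdays (Mon–Fri): 152 × 5 = 760.
The 2 extra days are Saturday, Sunday — none qualify.
Total: 760 + 0 = 760.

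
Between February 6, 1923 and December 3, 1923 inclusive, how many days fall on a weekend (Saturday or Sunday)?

86

February 6, 1923 is a Tuesday.
That's 301 days from start to end, counting both.
301 = 7 × 43, so the span is exactly 43 full weeks.
Each full week contributes 2 weekend days (Sat, Sun): 43 × 2 = 86.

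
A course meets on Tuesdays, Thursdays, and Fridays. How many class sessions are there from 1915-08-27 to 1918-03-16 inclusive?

1915-08-27 is a Friday.
That's 933 days from start to end, counting both.
933 = 7 × 133 + 2, so there are 133 full weeks plus 2 extra days.
Each full week contributes 3 days from the set (Tue, Thu, Fri): 133 × 3 = 399.
The 2 extra days are Fri, Sat — 1 of them qualifies.
Total: 399 + 1 = 400.

400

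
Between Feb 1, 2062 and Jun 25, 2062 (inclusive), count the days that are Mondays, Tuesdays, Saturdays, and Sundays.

82

Feb 1, 2062 is a Wednesday.
The range spans 145 days (inclusive of both endpoints).
145 = 7 × 20 + 5, so there are 20 full weeks plus 5 extra days.
Each full week contributes 4 days from the set (Mon, Tue, Sat, Sun): 20 × 4 = 80.
The 5 extra days are Wednesday, Thursday, Friday, Saturday, Sunday — 2 of them qualify.
Total: 80 + 2 = 82.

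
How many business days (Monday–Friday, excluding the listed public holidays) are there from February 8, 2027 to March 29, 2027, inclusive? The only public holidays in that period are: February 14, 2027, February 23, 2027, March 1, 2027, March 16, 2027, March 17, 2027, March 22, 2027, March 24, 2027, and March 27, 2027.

February 8, 2027 is a Monday.
From February 8, 2027 to March 29, 2027 is 50 days inclusive.
50 = 7 × 7 + 1, so there are 7 full weeks plus 1 extra day.
Each full week contributes 5 weekdays (Mon–Fri): 7 × 5 = 35.
The 1 extra day is Monday — 1 of them qualifies.
Total: 35 + 1 = 36.
Holidays: February 14, 2027 (Sun); February 23, 2027 (Tue); March 1, 2027 (Mon); March 16, 2027 (Tue); March 17, 2027 (Wed); March 22, 2027 (Mon); March 24, 2027 (Wed); March 27, 2027 (Sat).
6 of the 8 holidays fall on weekdays; the rest are weekends and were already excluded.
Business days: 36 − 6 = 30.

30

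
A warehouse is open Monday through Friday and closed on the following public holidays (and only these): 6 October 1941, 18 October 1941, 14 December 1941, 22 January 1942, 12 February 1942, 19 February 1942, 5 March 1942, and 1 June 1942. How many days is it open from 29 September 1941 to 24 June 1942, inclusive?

29 September 1941 is a Monday.
The range spans 269 days (inclusive of both endpoints).
269 = 7 × 38 + 3, so there are 38 full weeks plus 3 extra days.
Each full week contributes 5 weekdays (Mon–Fri): 38 × 5 = 190.
The 3 extra days are Mon, Tue, Wed — 3 of them qualify.
Total: 190 + 3 = 193.
Holidays: 6 October 1941 (Mon); 18 October 1941 (Sat); 14 December 1941 (Sun); 22 January 1942 (Thu); 12 February 1942 (Thu); 19 February 1942 (Thu); 5 March 1942 (Thu); 1 June 1942 (Mon).
6 of the 8 holidays fall on weekdays; the rest are weekends and were already excluded.
Business days: 193 − 6 = 187.

187 business days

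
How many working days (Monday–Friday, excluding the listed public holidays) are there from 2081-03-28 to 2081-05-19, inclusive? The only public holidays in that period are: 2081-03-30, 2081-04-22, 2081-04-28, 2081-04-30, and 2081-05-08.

2081-03-28 is a Friday.
The range spans 53 days (inclusive of both endpoints).
53 = 7 × 7 + 4, so there are 7 full weeks plus 4 extra days.
Each full week contributes 5 weekdays (Mon–Fri): 7 × 5 = 35.
The 4 extra days are Fri, Sat, Sun, Mon — 2 of them qualify.
Total: 35 + 2 = 37.
Holidays: 2081-03-30 (Sun); 2081-04-22 (Tue); 2081-04-28 (Mon); 2081-04-30 (Wed); 2081-05-08 (Thu).
4 of the 5 holidays fall on weekdays; the rest are weekends and were already excluded.
Business days: 37 − 4 = 33.

33 working days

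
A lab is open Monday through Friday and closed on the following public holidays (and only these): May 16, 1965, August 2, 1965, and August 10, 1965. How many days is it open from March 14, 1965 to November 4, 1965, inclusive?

167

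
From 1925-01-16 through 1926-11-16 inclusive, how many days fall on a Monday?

1925-01-16 is a Friday.
From 1925-01-16 to 1926-11-16 is 670 days inclusive.
670 = 7 × 95 + 5, so there are 95 full weeks plus 5 extra days.
Each full week contributes one Monday: 95 so far.
The 5 extra days are Fri, Sat, Sun, Mon, Tue — 1 of them qualifies.
Total: 95 + 1 = 96.

96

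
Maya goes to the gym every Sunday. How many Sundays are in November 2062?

4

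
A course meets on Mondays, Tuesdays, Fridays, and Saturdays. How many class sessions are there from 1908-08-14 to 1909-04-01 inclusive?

132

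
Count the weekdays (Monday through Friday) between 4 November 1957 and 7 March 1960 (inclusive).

611

4 November 1957 is a Monday.
From 4 November 1957 to 7 March 1960 is 855 days inclusive.
855 = 7 × 122 + 1, so there are 122 full weeks plus 1 extra day.
Each full week contributes 5 weekdays (Mon–Fri): 122 × 5 = 610.
The 1 extra day is Mon — 1 of them qualifies.
Total: 610 + 1 = 611.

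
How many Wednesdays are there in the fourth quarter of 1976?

13

1 October 1976 is a Friday.
That's 92 days from start to end, counting both.
92 = 7 × 13 + 1, so there are 13 full weeks plus 1 extra day.
Each full week contributes one Wednesday: 13 so far.
The 1 extra day is Friday — none qualify.
Total: 13 + 0 = 13.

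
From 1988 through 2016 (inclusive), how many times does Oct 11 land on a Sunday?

4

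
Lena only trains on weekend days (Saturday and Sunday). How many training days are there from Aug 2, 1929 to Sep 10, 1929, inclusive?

12

Aug 2, 1929 is a Friday.
The range spans 40 days (inclusive of both endpoints).
40 = 7 × 5 + 5, so there are 5 full weeks plus 5 extra days.
Each full week contributes 2 weekend days (Sat, Sun): 5 × 2 = 10.
The 5 extra days are Fri, Sat, Sun, Mon, Tue — 2 of them qualify.
Total: 10 + 2 = 12.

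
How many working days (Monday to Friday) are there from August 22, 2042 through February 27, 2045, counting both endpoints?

657

August 22, 2042 is a Friday.
The range spans 921 days (inclusive of both endpoints).
921 = 7 × 131 + 4, so there are 131 full weeks plus 4 extra days.
Each full week contributes 5 weekdays (Mon–Fri): 131 × 5 = 655.
The 4 extra days are Fri, Sat, Sun, Mon — 2 of them qualify.
Total: 655 + 2 = 657.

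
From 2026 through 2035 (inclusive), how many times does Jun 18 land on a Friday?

2

Day of week of June 18 in each year:
2026: Thu, 2027: Fri ✓, 2028: Sun, 2029: Mon, 2030: Tue, 2031: Wed, 2032: Fri ✓, 2033: Sat, 2034: Sun, 2035: Mon
Fridays: 2027, 2032.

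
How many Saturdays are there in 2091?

52

1 January 2091 is a Monday.
From 1 January 2091 to 31 December 2091 is 365 days inclusive.
365 = 7 × 52 + 1, so there are 52 full weeks plus 1 extra day.
Each full week contributes one Saturday: 52 so far.
The 1 extra day is Monday — none qualify.
Total: 52 + 0 = 52.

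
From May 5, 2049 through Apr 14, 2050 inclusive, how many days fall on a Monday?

May 5, 2049 is a Wednesday.
The range spans 345 days (inclusive of both endpoints).
345 = 7 × 49 + 2, so there are 49 full weeks plus 2 extra days.
Each full week contributes one Monday: 49 so far.
The 2 extra days are Wednesday, Thursday — none qualify.
Total: 49 + 0 = 49.

49 Mondays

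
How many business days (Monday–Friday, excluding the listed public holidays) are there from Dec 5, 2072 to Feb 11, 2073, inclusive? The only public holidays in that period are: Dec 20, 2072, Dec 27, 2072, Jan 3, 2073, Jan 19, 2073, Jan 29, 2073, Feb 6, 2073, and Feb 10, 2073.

44 business days

Dec 5, 2072 is a Monday.
From Dec 5, 2072 to Feb 11, 2073 is 69 days inclusive.
69 = 7 × 9 + 6, so there are 9 full weeks plus 6 extra days.
Each full week contributes 5 weekdays (Mon–Fri): 9 × 5 = 45.
The 6 extra days are Monday, Tuesday, Wednesday, Thursday, Friday, Saturday — 5 of them qualify.
Total: 45 + 5 = 50.
Holidays: Dec 20, 2072 (Tue); Dec 27, 2072 (Tue); Jan 3, 2073 (Tue); Jan 19, 2073 (Thu); Jan 29, 2073 (Sun); Feb 6, 2073 (Mon); Feb 10, 2073 (Fri).
6 of the 7 holidays fall on weekdays; the rest are weekends and were already excluded.
Business days: 50 − 6 = 44.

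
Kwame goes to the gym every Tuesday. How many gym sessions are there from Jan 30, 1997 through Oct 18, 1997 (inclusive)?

37

Jan 30, 1997 is a Thursday.
That's 262 days from start to end, counting both.
262 = 7 × 37 + 3, so there are 37 full weeks plus 3 extra days.
Each full week contributes one Tuesday: 37 so far.
The 3 extra days are Thursday, Friday, Saturday — none qualify.
Total: 37 + 0 = 37.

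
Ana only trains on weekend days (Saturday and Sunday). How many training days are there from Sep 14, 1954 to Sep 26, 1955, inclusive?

108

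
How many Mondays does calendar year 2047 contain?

52

Jan 1, 2047 is a Tuesday.
That's 365 days from start to end, counting both.
365 = 7 × 52 + 1, so there are 52 full weeks plus 1 extra day.
Each full week contributes one Monday: 52 so far.
The 1 extra day is Tue — none qualify.
Total: 52 + 0 = 52.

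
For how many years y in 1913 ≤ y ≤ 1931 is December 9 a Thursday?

3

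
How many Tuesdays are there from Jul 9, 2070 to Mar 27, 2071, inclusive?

37 Tuesdays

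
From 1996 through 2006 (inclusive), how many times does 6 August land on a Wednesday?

2

Day of week of August 6 in each year:
1996: Tue, 1997: Wed ✓, 1998: Thu, 1999: Fri, 2000: Sun, 2001: Mon, 2002: Tue, 2003: Wed ✓, 2004: Fri, 2005: Sat, 2006: Sun
Wednesdays: 1997, 2003.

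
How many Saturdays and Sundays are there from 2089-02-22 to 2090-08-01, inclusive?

150

2089-02-22 is a Tuesday.
The range spans 526 days (inclusive of both endpoints).
526 = 7 × 75 + 1, so there are 75 full weeks plus 1 extra day.
Each full week contributes 2 weekend days (Sat, Sun): 75 × 2 = 150.
The 1 extra day is Tuesday — none qualify.
Total: 150 + 0 = 150.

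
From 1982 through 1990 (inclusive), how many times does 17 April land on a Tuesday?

2

Day of week of April 17 in each year:
1982: Sat, 1983: Sun, 1984: Tue ✓, 1985: Wed, 1986: Thu, 1987: Fri, 1988: Sun, 1989: Mon, 1990: Tue ✓
Tuesdays: 1984, 1990.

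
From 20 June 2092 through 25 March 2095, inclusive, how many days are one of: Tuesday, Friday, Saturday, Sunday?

20 June 2092 is a Friday.
From 20 June 2092 to 25 March 2095 is 1009 days inclusive.
1009 = 7 × 144 + 1, so there are 144 full weeks plus 1 extra day.
Each full week contributes 4 days from the set (Tue, Fri, Sat, Sun): 144 × 4 = 576.
The 1 extra day is Friday — 1 of them qualifies.
Total: 576 + 1 = 577.

577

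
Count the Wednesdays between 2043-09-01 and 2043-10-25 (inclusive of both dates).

8 Wednesdays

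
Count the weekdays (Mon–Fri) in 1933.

Jan 1, 1933 is a Sunday.
From Jan 1, 1933 to Dec 31, 1933 is 365 days inclusive.
365 = 7 × 52 + 1, so there are 52 full weeks plus 1 extra day.
Each full week contributes 5 weekdays (Mon–Fri): 52 × 5 = 260.
The 1 extra day is Sun — none qualify.
Total: 260 + 0 = 260.

260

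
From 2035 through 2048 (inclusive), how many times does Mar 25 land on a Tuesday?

2

Day of week of March 25 in each year:
2035: Sun, 2036: Tue ✓, 2037: Wed, 2038: Thu, 2039: Fri, 2040: Sun, 2041: Mon, 2042: Tue ✓, 2043: Wed, 2044: Fri, 2045: Sat, 2046: Sun, 2047: Mon, 2048: Wed
Tuesdays: 2036, 2042.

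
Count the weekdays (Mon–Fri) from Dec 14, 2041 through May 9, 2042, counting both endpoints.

Dec 14, 2041 is a Saturday.
From Dec 14, 2041 to May 9, 2042 is 147 days inclusive.
147 = 7 × 21, so the span is exactly 21 full weeks.
Each full week contributes 5 weekdays (Mon–Fri): 21 × 5 = 105.

105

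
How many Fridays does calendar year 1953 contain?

1953-01-01 is a Thursday.
From 1953-01-01 to 1953-12-31 is 365 days inclusive.
365 = 7 × 52 + 1, so there are 52 full weeks plus 1 extra day.
Each full week contributes one Friday: 52 so far.
The 1 extra day is Thursday — none qualify.
Total: 52 + 0 = 52.

52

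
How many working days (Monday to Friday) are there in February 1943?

20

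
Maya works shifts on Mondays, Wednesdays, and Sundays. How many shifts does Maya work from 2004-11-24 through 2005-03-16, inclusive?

49

2004-11-24 is a Wednesday.
The range spans 113 days (inclusive of both endpoints).
113 = 7 × 16 + 1, so there are 16 full weeks plus 1 extra day.
Each full week contributes 3 days from the set (Mon, Wed, Sun): 16 × 3 = 48.
The 1 extra day is Wed — 1 of them qualifies.
Total: 48 + 1 = 49.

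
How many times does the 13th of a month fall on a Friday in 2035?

2

The 13th falls on a Friday when the month's 13th has weekday Fri.
Jan 13 is Sat; Feb 13 is Tue; Mar 13 is Tue; Apr 13 is Fri ✓; May 13 is Sun; Jun 13 is Wed; Jul 13 is Fri ✓; Aug 13 is Mon; Sep 13 is Thu; Oct 13 is Sat; Nov 13 is Tue; Dec 13 is Thu.
Friday the 13ths: Apr, Jul.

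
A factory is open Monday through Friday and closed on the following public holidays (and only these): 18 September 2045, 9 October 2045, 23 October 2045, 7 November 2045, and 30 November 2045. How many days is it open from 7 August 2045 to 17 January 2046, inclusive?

7 August 2045 is a Monday.
From 7 August 2045 to 17 January 2046 is 164 days inclusive.
164 = 7 × 23 + 3, so there are 23 full weeks plus 3 extra days.
Each full week contributes 5 weekdays (Mon–Fri): 23 × 5 = 115.
The 3 extra days are Mon, Tue, Wed — 3 of them qualify.
Total: 115 + 3 = 118.
Holidays: 18 September 2045 (Mon); 9 October 2045 (Mon); 23 October 2045 (Mon); 7 November 2045 (Tue); 30 November 2045 (Thu).
All 5 holidays fall on weekdays, so subtract 5.
Business days: 118 − 5 = 113.

113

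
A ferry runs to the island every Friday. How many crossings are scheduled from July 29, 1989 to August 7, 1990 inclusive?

53

July 29, 1989 is a Saturday.
From July 29, 1989 to August 7, 1990 is 375 days inclusive.
375 = 7 × 53 + 4, so there are 53 full weeks plus 4 extra days.
Each full week contributes one Friday: 53 so far.
The 4 extra days are Sat, Sun, Mon, Tue — none qualify.
Total: 53 + 0 = 53.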